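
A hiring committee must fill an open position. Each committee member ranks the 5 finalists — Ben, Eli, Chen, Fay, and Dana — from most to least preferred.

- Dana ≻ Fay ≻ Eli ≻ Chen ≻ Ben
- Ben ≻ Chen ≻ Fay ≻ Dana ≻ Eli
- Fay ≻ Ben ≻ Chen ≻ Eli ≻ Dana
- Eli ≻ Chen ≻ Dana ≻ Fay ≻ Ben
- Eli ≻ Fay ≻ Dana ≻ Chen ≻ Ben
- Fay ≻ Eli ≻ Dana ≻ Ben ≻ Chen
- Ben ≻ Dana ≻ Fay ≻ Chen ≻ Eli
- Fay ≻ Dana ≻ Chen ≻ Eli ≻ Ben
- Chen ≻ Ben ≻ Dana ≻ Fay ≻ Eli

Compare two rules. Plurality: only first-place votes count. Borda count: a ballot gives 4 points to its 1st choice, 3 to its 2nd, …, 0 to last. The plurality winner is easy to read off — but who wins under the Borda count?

Fay

Plurality first-place counts: Ben 2, Eli 2, Chen 1, Fay 3, Dana 1 → Fay.
Borda totals: Ben 15, Eli 15, Chen 17, Fay 24, Dana 19 → Fay.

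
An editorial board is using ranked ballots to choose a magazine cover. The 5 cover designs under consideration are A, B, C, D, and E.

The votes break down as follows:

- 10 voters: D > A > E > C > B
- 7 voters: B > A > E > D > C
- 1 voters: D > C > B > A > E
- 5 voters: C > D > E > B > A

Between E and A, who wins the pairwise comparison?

A

Ballots ranking E above A: 5.
Ballots ranking A above E: 10+7+1 = 18.
A wins the head-to-head, 18–5.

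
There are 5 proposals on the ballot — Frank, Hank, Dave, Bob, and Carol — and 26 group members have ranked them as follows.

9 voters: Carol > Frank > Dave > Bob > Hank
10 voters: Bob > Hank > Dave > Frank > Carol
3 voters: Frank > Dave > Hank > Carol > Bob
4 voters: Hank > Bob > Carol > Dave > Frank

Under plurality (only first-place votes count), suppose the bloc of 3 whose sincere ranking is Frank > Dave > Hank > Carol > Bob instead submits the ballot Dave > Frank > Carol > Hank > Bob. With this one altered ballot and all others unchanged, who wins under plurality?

First-place totals with the altered ballot: Frank 0, Hank 4, Dave 3, Bob 10, Carol 9.
The winner is unchanged: still Bob.

Bob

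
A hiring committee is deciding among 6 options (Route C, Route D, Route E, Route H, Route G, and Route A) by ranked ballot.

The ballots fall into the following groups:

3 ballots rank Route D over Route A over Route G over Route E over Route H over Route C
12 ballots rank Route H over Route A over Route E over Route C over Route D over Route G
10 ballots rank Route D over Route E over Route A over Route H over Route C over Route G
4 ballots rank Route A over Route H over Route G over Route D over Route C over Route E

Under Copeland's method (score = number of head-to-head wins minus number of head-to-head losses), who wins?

Route A

Pairwise results:
  Route C vs Route D: Route D wins 17–12.
  Route C vs Route E: Route E wins 25–4.
  Route C vs Route H: Route H wins 29–0.
  Route C vs Route G: Route C wins 22–7.
  Route C vs Route A: Route A wins 29–0.
  Route D vs Route E: Route D wins 17–12.
  Route D vs Route H: Route H wins 16–13.
  Route D vs Route G: Route D wins 25–4.
  Route D vs Route A: Route A wins 16–13.
  Route E vs Route H: Route H wins 16–13.
  Route E vs Route G: Route E wins 22–7.
  Route E vs Route A: Route A wins 19–10.
  Route H vs Route G: Route H wins 26–3.
  Route H vs Route A: Route A wins 17–12.
  Route G vs Route A: Route A wins 29–0.
Copeland scores (wins − losses):
  Route C: 1 − 4 = -3
  Route D: 3 − 2 = 1
  Route E: 2 − 3 = -1
  Route H: 4 − 1 = 3
  Route G: 0 − 5 = -5
  Route A: 5 − 0 = 5
Route A has the best Copeland score.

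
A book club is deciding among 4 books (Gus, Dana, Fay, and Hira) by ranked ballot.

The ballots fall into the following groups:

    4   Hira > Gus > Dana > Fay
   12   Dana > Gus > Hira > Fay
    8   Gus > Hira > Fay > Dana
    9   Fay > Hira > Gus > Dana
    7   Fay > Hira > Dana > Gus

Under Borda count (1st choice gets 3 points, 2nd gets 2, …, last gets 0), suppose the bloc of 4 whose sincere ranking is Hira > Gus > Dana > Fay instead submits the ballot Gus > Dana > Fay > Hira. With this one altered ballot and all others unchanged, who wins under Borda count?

Borda totals with the altered ballot: Gus 69, Dana 51, Fay 60, Hira 60.
The switch changes the winner from Hira to Gus.

Gus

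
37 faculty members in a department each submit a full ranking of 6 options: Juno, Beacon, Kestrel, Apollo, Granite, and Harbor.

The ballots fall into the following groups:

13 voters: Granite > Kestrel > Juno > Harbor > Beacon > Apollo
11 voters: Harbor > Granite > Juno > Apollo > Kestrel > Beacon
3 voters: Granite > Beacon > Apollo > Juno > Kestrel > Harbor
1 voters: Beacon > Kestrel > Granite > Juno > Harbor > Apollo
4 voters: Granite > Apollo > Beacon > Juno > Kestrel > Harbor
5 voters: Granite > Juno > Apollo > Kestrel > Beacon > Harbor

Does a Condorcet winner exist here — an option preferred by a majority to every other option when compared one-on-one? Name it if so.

Head-to-head results (37 voters total):
Juno vs Beacon: Juno wins 29–8.
Juno vs Kestrel: Juno wins 23–14.
Juno vs Apollo: Juno wins 30–7.
Juno vs Granite: Granite wins 37–0.
Juno vs Harbor: Juno wins 26–11.
Beacon vs Kestrel: Kestrel wins 29–8.
Beacon vs Apollo: Apollo wins 20–17.
Beacon vs Granite: Granite wins 36–1.
Beacon vs Harbor: Harbor wins 24–13.
Kestrel vs Apollo: Apollo wins 23–14.
Kestrel vs Granite: Granite wins 36–1.
Kestrel vs Harbor: Kestrel wins 26–11.
Apollo vs Granite: Granite wins 37–0.
Apollo vs Harbor: Harbor wins 25–12.
Granite vs Harbor: Granite wins 26–11.
Granite beats each rival — Juno (37–0), Beacon (36–1), Kestrel (36–1), Apollo (37–0), Harbor (26–11) — so Granite is the Condorcet winner.

Granite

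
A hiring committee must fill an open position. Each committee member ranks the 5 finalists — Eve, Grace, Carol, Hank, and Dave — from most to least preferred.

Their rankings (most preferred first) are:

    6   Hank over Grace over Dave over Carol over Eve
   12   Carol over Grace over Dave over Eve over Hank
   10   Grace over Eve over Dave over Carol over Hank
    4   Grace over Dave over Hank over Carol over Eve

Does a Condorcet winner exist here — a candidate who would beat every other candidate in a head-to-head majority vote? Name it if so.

Grace

Head-to-head results (32 voters total):
Eve vs Grace: Grace wins 32–0.
Eve vs Carol: Carol wins 22–10.
Eve vs Hank: Eve wins 22–10.
Eve vs Dave: Dave wins 22–10.
Grace vs Carol: Grace wins 20–12.
Grace vs Hank: Grace wins 26–6.
Grace vs Dave: Grace wins 32–0.
Carol vs Hank: Carol wins 22–10.
Carol vs Dave: Dave wins 20–12.
Hank vs Dave: Dave wins 26–6.
Grace beats each rival — Eve (32–0), Carol (20–12), Hank (26–6), Dave (32–0) — so Grace is the Condorcet winner.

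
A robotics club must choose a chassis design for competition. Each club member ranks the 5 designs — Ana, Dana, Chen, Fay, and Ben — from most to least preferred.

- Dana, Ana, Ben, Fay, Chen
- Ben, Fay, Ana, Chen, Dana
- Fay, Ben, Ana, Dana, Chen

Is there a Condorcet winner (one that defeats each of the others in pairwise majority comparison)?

Head-to-head results (3 voters total):
Ana vs Dana: Ana wins 2–1.
Ana vs Chen: Ana wins 3–0.
Ana vs Fay: Fay wins 2–1.
Ana vs Ben: Ben wins 2–1.
Dana vs Chen: Dana wins 2–1.
Dana vs Fay: Fay wins 2–1.
Dana vs Ben: Ben wins 2–1.
Chen vs Fay: Fay wins 3–0.
Chen vs Ben: Ben wins 3–0.
Fay vs Ben: Ben wins 2–1.
Ben beats each rival — Ana (2–1), Dana (2–1), Chen (3–0), Fay (2–1) — so Ben is the Condorcet winner.

Yes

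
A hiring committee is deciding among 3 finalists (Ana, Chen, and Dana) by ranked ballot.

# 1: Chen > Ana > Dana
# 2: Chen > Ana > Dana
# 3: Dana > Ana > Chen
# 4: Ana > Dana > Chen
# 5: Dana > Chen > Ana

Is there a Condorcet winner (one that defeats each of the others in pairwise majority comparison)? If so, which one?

Head-to-head results (5 voters total):
Ana vs Chen: Chen wins 3–2.
Ana vs Dana: Ana wins 3–2.
Chen vs Dana: Dana wins 3–2.
No candidate beats all others: Ana beats Dana beats Chen beats Ana, a majority cycle.

There is no Condorcet winner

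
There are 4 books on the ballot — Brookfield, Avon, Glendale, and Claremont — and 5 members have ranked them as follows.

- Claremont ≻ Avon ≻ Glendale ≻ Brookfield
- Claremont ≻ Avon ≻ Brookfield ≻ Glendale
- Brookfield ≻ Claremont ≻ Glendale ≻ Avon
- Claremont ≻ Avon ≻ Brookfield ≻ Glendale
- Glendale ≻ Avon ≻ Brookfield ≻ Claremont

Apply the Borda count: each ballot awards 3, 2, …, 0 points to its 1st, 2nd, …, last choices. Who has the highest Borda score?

Claremont

Borda scores:
  Brookfield: 0 + 1 + 3 + 1 + 1 = 6
  Avon: 2 + 2 + 0 + 2 + 2 = 8
  Glendale: 1 + 0 + 1 + 0 + 3 = 5
  Claremont: 3 + 3 + 2 + 3 + 0 = 11
Claremont has the highest total.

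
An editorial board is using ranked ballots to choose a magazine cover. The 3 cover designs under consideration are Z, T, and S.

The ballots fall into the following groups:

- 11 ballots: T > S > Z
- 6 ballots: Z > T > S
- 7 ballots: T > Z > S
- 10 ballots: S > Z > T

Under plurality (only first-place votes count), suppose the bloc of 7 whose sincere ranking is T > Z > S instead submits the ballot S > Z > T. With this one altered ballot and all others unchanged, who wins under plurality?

S

First-place totals with the altered ballot: Z 6, T 11, S 17.
The switch changes the winner from T to S.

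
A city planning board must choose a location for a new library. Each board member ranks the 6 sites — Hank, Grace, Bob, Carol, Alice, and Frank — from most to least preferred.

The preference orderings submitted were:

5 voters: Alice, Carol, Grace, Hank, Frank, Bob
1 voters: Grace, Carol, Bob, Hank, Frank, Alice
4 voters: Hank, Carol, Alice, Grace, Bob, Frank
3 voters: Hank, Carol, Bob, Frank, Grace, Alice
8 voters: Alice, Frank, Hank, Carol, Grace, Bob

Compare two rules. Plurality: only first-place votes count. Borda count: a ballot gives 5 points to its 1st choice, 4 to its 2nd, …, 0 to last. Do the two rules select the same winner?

Yes

Plurality first-place counts: Hank 7, Grace 1, Bob 0, Carol 0, Alice 13, Frank 0 → Alice.
Borda totals: Hank 71, Grace 39, Bob 16, Carol 68, Alice 77, Frank 44 → Alice.
The two rules agree on Alice.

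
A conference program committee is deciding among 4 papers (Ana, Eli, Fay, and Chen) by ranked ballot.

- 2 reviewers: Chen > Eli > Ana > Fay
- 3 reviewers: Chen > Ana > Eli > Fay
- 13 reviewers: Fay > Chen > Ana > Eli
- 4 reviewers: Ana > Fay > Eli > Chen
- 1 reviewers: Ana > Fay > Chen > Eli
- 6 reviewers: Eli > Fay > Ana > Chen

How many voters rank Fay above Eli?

18

Ballots ranking Fay above Eli: 13+4+1 = 18.
Ballots ranking Eli above Fay: 2+3+6 = 11.
So 18 of 29 voters prefer Fay to Eli.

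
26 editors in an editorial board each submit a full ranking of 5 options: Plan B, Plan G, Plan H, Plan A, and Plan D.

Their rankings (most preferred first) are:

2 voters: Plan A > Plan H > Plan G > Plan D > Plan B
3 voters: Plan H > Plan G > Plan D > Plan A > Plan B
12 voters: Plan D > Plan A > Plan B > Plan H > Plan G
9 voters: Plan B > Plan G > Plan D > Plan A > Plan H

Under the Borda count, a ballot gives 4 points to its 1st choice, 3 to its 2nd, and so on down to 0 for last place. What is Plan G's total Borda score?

40

Borda scores:
  Plan B: 2·0 + 3·0 + 12·2 + 9·4 = 60
  Plan G: 2·2 + 3·3 + 12·0 + 9·3 = 40
  Plan H: 2·3 + 3·4 + 12·1 + 9·0 = 30
  Plan A: 2·4 + 3·1 + 12·3 + 9·1 = 56
  Plan D: 2·1 + 3·2 + 12·4 + 9·2 = 74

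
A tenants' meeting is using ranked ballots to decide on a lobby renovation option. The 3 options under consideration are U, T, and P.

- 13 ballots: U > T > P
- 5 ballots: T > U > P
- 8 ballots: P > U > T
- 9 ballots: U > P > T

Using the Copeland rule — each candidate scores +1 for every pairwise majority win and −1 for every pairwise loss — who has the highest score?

Pairwise results:
  U vs T: U wins 30–5.
  U vs P: U wins 27–8.
  T vs P: T wins 18–17.
Copeland scores (wins − losses):
  U: 2 − 0 = 2
  T: 1 − 1 = 0
  P: 0 − 2 = -2
U has the best Copeland score.

U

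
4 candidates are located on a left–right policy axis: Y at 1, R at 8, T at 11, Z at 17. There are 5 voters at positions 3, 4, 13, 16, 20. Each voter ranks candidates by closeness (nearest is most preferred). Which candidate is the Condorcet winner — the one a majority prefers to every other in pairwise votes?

T

With single-peaked preferences on a line, the Condorcet winner is the candidate closest to the median voter.
The median voter (position 13) is closest to T at 11.
Check: T vs R — voters closer to T: 3 of 5.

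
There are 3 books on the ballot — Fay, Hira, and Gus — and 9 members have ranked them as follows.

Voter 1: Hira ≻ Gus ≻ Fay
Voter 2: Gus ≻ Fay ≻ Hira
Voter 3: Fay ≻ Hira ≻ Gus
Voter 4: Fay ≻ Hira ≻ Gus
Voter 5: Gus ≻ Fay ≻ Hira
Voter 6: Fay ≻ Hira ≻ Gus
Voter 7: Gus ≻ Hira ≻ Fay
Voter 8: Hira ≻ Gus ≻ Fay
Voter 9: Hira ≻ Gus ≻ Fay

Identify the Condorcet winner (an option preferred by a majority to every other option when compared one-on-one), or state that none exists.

Head-to-head results (9 voters total):
Fay vs Hira: Fay wins 5–4.
Fay vs Gus: Gus wins 6–3.
Hira vs Gus: Hira wins 6–3.
No candidate beats all others: Fay beats Hira beats Gus beats Fay, a majority cycle.

None — there is no Condorcet winner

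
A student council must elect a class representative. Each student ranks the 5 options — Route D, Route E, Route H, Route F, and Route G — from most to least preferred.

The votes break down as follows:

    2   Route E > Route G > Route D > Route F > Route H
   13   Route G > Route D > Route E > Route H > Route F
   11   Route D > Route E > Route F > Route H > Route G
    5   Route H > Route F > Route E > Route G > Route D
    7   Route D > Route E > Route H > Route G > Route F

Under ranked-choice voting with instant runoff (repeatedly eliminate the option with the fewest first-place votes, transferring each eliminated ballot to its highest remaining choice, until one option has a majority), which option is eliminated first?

Route F

Round 1: Route D 18, Route G 13, Route H 5, Route E 2, Route F 0. Route F has the fewest and is eliminated.
Round 2: Route D 18, Route G 13, Route H 5, Route E 2. Route E has the fewest and is eliminated.
Round 3: Route D 18, Route G 15, Route H 5. Route H has the fewest and is eliminated.
Round 4: Route G 20, Route D 18. Route G has a majority.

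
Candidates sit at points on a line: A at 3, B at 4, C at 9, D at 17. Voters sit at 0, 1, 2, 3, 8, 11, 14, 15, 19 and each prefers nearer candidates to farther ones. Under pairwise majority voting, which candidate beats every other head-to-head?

C

With single-peaked preferences on a line, the Condorcet winner is the candidate closest to the median voter.
The median voter (position 8) is closest to C at 9.
Check: C vs A — voters closer to C: 5 of 9.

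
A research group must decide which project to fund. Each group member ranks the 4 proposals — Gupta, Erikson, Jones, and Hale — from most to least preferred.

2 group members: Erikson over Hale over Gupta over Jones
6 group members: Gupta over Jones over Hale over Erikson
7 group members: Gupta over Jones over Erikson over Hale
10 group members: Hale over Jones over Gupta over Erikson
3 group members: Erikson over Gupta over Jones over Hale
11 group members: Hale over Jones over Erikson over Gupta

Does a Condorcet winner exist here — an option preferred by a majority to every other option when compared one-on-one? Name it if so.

Hale

Head-to-head results (39 voters total):
Gupta vs Erikson: Gupta wins 23–16.
Gupta vs Jones: Jones wins 21–18.
Gupta vs Hale: Hale wins 23–16.
Erikson vs Jones: Jones wins 34–5.
Erikson vs Hale: Hale wins 27–12.
Jones vs Hale: Hale wins 23–16.
Hale beats each rival — Gupta (23–16), Erikson (27–12), Jones (23–16) — so Hale is the Condorcet winner.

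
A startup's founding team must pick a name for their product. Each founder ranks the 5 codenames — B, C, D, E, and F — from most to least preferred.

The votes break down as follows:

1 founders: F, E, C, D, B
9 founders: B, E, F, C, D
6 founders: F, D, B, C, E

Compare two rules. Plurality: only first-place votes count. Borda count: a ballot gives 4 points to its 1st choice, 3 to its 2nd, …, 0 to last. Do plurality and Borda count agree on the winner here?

Plurality first-place counts: B 9, C 0, D 0, E 0, F 7 → B.
Borda totals: B 48, C 17, D 19, E 30, F 46 → B.
The two rules agree on B.

Yes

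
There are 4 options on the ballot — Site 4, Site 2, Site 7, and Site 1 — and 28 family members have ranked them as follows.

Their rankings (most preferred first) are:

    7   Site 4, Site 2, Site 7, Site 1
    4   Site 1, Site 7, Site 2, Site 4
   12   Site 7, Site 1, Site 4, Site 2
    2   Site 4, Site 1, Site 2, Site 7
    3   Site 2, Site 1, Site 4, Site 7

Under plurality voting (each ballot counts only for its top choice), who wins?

Site 7

First-place vote totals:
  Site 4: 9
  Site 2: 3
  Site 7: 12
  Site 1: 4
Site 7 has the most first-place votes.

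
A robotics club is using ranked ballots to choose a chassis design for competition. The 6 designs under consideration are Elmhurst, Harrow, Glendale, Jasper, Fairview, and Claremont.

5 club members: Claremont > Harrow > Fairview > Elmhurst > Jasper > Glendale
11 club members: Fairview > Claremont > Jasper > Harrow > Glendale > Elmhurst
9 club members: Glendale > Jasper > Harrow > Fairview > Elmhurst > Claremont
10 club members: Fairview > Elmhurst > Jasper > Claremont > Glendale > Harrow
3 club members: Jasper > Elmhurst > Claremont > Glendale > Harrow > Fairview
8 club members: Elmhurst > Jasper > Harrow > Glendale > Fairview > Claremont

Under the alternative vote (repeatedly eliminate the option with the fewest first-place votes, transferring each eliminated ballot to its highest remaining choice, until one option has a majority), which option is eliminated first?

Harrow

Round 1: Fairview 21, Glendale 9, Elmhurst 8, Claremont 5, Jasper 3, Harrow 0. Harrow has the fewest and is eliminated.
Round 2: Fairview 21, Glendale 9, Elmhurst 8, Claremont 5, Jasper 3. Jasper has the fewest and is eliminated.
Round 3: Fairview 21, Elmhurst 11, Glendale 9, Claremont 5. Claremont has the fewest and is eliminated.
Round 4: Fairview 26, Elmhurst 11, Glendale 9. Fairview has a majority.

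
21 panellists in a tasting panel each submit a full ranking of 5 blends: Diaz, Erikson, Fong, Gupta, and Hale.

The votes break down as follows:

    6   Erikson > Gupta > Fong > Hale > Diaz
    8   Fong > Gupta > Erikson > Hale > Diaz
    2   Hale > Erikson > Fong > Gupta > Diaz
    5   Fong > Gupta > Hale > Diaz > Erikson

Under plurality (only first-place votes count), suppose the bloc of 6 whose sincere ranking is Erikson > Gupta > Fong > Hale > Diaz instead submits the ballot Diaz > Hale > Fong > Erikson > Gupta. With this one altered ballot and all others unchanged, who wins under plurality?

First-place totals with the altered ballot: Diaz 6, Erikson 0, Fong 13, Gupta 0, Hale 2.
The winner is unchanged: still Fong.

Fong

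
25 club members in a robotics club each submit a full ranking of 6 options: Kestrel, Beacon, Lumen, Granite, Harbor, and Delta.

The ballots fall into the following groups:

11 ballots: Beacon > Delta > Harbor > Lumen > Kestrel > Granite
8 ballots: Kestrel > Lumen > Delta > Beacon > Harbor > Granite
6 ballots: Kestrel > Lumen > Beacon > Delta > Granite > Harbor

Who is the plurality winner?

Kestrel

First-place vote totals:
  Kestrel: 14
  Beacon: 11
  Lumen: 0
  Granite: 0
  Harbor: 0
  Delta: 0
Kestrel has the most first-place votes.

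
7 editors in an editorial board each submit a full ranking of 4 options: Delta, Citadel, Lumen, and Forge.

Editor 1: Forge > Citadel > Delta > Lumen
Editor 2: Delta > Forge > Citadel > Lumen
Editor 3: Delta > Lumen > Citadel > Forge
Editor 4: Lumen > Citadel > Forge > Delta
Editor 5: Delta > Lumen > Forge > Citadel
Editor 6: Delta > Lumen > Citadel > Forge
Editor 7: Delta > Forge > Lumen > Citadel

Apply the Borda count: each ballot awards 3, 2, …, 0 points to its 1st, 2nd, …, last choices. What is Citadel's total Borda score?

Borda scores:
  Delta: 1 + 3 + 3 + 0 + 3 + 3 + 3 = 16
  Citadel: 2 + 1 + 1 + 2 + 0 + 1 + 0 = 7
  Lumen: 0 + 0 + 2 + 3 + 2 + 2 + 1 = 10
  Forge: 3 + 2 + 0 + 1 + 1 + 0 + 2 = 9

7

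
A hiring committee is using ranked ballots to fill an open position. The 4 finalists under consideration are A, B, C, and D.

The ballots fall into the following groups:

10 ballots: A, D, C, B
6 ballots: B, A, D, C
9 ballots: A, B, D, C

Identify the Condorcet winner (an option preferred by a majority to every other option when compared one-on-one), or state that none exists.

A

Head-to-head results (25 voters total):
A vs B: A wins 19–6.
A vs C: A wins 25–0.
A vs D: A wins 25–0.
B vs C: B wins 15–10.
B vs D: B wins 15–10.
C vs D: D wins 25–0.
A beats each rival — B (19–6), C (25–0), D (25–0) — so A is the Condorcet winner.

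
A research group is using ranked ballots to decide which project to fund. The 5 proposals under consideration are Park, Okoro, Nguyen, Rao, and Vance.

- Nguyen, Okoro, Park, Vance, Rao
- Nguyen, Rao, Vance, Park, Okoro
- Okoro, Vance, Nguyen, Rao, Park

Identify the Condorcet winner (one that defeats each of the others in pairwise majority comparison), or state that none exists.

Head-to-head results (3 voters total):
Park vs Okoro: Okoro wins 2–1.
Park vs Nguyen: Nguyen wins 3–0.
Park vs Rao: Rao wins 2–1.
Park vs Vance: Vance wins 2–1.
Okoro vs Nguyen: Nguyen wins 2–1.
Okoro vs Rao: Okoro wins 2–1.
Okoro vs Vance: Okoro wins 2–1.
Nguyen vs Rao: Nguyen wins 3–0.
Nguyen vs Vance: Nguyen wins 2–1.
Rao vs Vance: Vance wins 2–1.
Nguyen beats each rival — Park (3–0), Okoro (2–1), Rao (3–0), Vance (2–1) — so Nguyen is the Condorcet winner.

Nguyen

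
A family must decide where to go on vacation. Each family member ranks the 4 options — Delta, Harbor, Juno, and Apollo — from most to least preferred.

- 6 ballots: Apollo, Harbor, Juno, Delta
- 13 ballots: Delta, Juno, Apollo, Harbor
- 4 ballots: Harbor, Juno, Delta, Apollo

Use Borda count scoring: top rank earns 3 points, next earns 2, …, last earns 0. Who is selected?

Borda scores:
  Delta: 6·0 + 13·3 + 4·1 = 43
  Harbor: 6·2 + 13·0 + 4·3 = 24
  Juno: 6·1 + 13·2 + 4·2 = 40
  Apollo: 6·3 + 13·1 + 4·0 = 31
Delta has the highest total.

Delta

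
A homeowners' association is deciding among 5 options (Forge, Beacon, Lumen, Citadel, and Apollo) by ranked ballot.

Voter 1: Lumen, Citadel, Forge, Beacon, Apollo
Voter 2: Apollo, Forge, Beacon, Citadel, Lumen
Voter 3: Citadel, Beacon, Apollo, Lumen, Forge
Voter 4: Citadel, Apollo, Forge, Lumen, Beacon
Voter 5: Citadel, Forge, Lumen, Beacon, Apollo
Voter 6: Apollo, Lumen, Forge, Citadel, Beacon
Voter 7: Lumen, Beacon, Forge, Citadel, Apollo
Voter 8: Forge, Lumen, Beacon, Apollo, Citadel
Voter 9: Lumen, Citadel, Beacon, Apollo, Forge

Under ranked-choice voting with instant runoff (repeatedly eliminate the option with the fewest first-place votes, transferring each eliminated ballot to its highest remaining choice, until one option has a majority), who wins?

Lumen

Round 1: Lumen 3, Citadel 3, Apollo 2, Forge 1, Beacon 0. Beacon has the fewest and is eliminated.
Round 2: Lumen 3, Citadel 3, Apollo 2, Forge 1. Forge has the fewest and is eliminated.
Round 3: Lumen 4, Citadel 3, Apollo 2. Apollo has the fewest and is eliminated.
Round 4: Lumen 5, Citadel 4. Lumen has a majority.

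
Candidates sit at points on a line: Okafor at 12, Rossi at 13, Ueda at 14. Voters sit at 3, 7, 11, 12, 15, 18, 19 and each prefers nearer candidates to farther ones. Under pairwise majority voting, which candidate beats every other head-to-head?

With single-peaked preferences on a line, the Condorcet winner is the candidate closest to the median voter.
The median voter (position 12) is closest to Okafor at 12.
Check: Okafor vs Rossi — voters closer to Okafor: 4 of 7.

Okafor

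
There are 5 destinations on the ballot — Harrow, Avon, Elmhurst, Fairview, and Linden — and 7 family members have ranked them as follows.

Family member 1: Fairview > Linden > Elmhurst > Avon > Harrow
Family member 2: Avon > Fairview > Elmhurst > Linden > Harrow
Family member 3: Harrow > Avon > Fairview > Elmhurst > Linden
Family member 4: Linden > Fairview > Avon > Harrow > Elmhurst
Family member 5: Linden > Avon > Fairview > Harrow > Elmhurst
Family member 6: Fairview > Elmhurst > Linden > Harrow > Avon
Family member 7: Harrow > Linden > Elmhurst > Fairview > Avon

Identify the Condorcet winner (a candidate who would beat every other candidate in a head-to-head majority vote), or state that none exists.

Fairview

Head-to-head results (7 voters total):
Harrow vs Avon: Avon wins 4–3.
Harrow vs Elmhurst: Harrow wins 4–3.
Harrow vs Fairview: Fairview wins 5–2.
Harrow vs Linden: Linden wins 5–2.
Avon vs Elmhurst: Avon wins 4–3.
Avon vs Fairview: Fairview wins 4–3.
Avon vs Linden: Linden wins 5–2.
Elmhurst vs Fairview: Fairview wins 6–1.
Elmhurst vs Linden: Linden wins 4–3.
Fairview vs Linden: Fairview wins 4–3.
Fairview beats each rival — Harrow (5–2), Avon (4–3), Elmhurst (6–1), Linden (4–3) — so Fairview is the Condorcet winner.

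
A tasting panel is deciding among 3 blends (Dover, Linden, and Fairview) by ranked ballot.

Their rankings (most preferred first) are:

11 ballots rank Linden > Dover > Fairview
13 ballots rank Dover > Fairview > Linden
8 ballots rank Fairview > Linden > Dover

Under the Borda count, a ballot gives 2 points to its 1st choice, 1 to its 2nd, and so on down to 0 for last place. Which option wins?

Dover

Borda scores:
  Dover: 11·1 + 13·2 + 8·0 = 37
  Linden: 11·2 + 13·0 + 8·1 = 30
  Fairview: 11·0 + 13·1 + 8·2 = 29
Dover has the highest total.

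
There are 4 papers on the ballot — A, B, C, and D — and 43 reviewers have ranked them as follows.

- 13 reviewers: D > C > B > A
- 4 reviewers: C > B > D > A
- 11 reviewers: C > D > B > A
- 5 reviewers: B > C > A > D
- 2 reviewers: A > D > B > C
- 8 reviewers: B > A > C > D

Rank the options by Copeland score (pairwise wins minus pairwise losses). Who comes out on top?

Pairwise results:
  A vs B: B wins 41–2.
  A vs C: C wins 33–10.
  A vs D: D wins 28–15.
  B vs C: C wins 28–15.
  B vs D: D wins 26–17.
  C vs D: C wins 28–15.
Copeland scores (wins − losses):
  A: 0 − 3 = -3
  B: 1 − 2 = -1
  C: 3 − 0 = 3
  D: 2 − 1 = 1
C has the best Copeland score.

C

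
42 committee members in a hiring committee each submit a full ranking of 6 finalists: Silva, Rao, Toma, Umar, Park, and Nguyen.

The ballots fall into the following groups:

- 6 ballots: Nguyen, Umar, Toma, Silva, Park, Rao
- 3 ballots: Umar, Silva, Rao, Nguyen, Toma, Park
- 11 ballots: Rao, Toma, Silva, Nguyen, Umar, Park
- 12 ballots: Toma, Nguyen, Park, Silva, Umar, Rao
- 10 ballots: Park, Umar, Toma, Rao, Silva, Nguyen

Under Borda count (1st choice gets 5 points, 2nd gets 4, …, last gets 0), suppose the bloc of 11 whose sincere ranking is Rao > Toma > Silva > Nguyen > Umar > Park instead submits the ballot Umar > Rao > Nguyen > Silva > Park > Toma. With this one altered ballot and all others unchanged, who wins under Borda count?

Umar

Borda totals with the altered ballot: Silva 80, Rao 73, Toma 111, Umar 146, Park 103, Nguyen 117.
The switch changes the winner from Toma to Umar.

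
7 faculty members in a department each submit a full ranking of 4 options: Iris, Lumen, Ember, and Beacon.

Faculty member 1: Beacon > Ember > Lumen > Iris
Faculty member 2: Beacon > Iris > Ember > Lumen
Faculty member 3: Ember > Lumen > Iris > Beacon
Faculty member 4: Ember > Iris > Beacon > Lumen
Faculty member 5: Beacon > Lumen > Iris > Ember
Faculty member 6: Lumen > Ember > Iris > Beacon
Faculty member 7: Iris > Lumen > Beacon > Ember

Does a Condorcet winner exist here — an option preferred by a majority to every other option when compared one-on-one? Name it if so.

None — there is no Condorcet winner

Head-to-head results (7 voters total):
Iris vs Lumen: Lumen wins 4–3.
Iris vs Ember: Ember wins 4–3.
Iris vs Beacon: Iris wins 4–3.
Lumen vs Ember: Ember wins 4–3.
Lumen vs Beacon: Beacon wins 4–3.
Ember vs Beacon: Beacon wins 4–3.
No candidate beats all others: Iris beats Beacon beats Lumen beats Iris, a majority cycle.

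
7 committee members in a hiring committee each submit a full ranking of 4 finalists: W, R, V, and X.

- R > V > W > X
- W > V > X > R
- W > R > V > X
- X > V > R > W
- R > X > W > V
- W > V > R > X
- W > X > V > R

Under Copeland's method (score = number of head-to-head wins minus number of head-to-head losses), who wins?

Pairwise results:
  W vs R: W wins 4–3.
  W vs V: W wins 5–2.
  W vs X: W wins 5–2.
  R vs V: V wins 4–3.
  R vs X: R wins 4–3.
  V vs X: V wins 4–3.
Copeland scores (wins − losses):
  W: 3 − 0 = 3
  R: 1 − 2 = -1
  V: 2 − 1 = 1
  X: 0 − 3 = -3
W has the best Copeland score.

W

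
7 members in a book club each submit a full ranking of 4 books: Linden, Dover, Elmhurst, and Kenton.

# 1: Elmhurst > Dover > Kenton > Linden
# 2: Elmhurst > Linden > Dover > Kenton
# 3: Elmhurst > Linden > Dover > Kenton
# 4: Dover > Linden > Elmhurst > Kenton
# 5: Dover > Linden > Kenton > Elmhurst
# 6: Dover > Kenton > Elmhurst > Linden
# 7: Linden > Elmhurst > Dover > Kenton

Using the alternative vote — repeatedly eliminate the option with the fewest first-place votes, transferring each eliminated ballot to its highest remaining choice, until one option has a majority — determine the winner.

Round 1: Dover 3, Elmhurst 3, Linden 1, Kenton 0. Kenton has the fewest and is eliminated.
Round 2: Dover 3, Elmhurst 3, Linden 1. Linden has the fewest and is eliminated.
Round 3: Elmhurst 4, Dover 3. Elmhurst has a majority.

Elmhurst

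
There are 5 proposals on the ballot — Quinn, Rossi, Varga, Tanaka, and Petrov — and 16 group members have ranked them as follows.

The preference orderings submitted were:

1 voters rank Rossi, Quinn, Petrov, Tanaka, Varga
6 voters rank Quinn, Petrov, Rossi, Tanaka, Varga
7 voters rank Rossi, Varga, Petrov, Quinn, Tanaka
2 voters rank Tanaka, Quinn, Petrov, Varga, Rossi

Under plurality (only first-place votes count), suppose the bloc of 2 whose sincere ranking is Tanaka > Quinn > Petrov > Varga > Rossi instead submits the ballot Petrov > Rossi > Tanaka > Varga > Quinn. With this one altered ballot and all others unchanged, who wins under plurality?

First-place totals with the altered ballot: Quinn 6, Rossi 8, Varga 0, Tanaka 0, Petrov 2.
The winner is unchanged: still Rossi.

Rossi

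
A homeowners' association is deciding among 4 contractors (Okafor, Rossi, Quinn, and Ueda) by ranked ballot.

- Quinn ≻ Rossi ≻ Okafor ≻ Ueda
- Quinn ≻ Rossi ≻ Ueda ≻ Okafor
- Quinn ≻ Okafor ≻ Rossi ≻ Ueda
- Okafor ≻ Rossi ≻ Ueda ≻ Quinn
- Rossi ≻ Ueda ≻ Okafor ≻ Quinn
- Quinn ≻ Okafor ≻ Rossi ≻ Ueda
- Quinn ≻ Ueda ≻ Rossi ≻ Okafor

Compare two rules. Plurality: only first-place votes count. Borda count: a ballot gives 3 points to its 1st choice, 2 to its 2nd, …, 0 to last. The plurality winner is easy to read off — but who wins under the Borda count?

Quinn

Plurality first-place counts: Okafor 1, Rossi 1, Quinn 5, Ueda 0 → Quinn.
Borda totals: Okafor 9, Rossi 12, Quinn 15, Ueda 6 → Quinn.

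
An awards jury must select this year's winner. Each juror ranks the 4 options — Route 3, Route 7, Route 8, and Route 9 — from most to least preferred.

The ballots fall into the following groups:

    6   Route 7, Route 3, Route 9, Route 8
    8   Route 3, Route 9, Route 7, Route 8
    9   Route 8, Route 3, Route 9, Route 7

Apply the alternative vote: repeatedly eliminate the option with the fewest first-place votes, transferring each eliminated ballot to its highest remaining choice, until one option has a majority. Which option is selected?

Round 1: Route 8 9, Route 3 8, Route 7 6, Route 9 0. Route 9 has the fewest and is eliminated.
Round 2: Route 8 9, Route 3 8, Route 7 6. Route 7 has the fewest and is eliminated.
Round 3: Route 3 14, Route 8 9. Route 3 has a majority.

Route 3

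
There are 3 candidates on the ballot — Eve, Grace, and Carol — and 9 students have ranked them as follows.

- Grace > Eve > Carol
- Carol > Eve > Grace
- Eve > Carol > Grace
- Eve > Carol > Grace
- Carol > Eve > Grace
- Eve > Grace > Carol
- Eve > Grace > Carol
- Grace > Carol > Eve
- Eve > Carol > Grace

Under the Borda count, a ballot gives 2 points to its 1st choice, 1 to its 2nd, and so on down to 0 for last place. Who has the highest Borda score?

Borda scores:
  Eve: 1 + 1 + 2 + 2 + 1 + 2 + 2 + 0 + 2 = 13
  Grace: 2 + 0 + 0 + 0 + 0 + 1 + 1 + 2 + 0 = 6
  Carol: 0 + 2 + 1 + 1 + 2 + 0 + 0 + 1 + 1 = 8
Eve has the highest total.

Eve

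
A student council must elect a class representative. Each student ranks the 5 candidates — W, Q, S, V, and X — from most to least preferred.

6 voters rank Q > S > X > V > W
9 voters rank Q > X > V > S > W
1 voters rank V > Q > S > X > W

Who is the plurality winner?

Q

First-place vote totals:
  W: 0
  Q: 15
  S: 0
  V: 1
  X: 0
Q has the most first-place votes.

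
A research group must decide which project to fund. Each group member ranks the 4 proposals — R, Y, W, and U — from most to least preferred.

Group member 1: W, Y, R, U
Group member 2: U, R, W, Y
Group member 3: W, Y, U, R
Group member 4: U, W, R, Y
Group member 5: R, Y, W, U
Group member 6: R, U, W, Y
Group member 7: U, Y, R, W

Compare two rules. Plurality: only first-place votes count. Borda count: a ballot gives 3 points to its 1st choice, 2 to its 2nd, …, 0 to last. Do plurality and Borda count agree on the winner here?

Yes

Plurality first-place counts: R 2, Y 0, W 2, U 3 → U.
Borda totals: R 11, Y 8, W 11, U 12 → U.
The two rules agree on U.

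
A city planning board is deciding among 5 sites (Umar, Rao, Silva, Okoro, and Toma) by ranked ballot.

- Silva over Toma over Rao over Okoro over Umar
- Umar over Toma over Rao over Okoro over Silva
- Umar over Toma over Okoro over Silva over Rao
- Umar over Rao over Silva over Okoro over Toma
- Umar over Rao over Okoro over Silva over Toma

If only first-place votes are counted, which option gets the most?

First-place vote totals:
  Umar: 4
  Rao: 0
  Silva: 1
  Okoro: 0
  Toma: 0
Umar has the most first-place votes.

Umar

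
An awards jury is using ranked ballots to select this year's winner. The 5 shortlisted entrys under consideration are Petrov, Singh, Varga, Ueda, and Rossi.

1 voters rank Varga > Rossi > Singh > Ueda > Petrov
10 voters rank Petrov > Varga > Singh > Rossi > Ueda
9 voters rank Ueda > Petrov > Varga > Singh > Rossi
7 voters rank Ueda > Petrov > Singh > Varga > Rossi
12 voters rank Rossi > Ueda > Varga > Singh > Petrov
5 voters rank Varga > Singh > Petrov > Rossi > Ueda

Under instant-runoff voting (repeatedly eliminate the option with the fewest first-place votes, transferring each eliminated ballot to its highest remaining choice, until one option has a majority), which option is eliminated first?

Singh

Round 1: Ueda 16, Rossi 12, Petrov 10, Varga 6, Singh 0. Singh has the fewest and is eliminated.
Round 2: Ueda 16, Rossi 12, Petrov 10, Varga 6. Varga has the fewest and is eliminated.
Round 3: Ueda 16, Petrov 15, Rossi 13. Rossi has the fewest and is eliminated.
Round 4: Ueda 29, Petrov 15. Ueda has a majority.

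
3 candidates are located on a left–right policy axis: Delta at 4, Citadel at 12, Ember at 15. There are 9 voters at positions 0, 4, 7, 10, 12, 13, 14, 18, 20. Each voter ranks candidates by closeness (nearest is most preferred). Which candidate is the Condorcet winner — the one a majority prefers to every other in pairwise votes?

With single-peaked preferences on a line, the Condorcet winner is the candidate closest to the median voter.
The median voter (position 12) is closest to Citadel at 12.
Check: Citadel vs Delta — voters closer to Citadel: 6 of 9.

Citadel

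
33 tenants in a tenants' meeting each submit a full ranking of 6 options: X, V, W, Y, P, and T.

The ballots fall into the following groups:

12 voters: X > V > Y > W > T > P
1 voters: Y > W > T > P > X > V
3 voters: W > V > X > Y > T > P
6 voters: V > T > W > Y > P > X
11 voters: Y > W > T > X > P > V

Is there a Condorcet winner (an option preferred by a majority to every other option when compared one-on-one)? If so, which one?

There is no Condorcet winner

Head-to-head results (33 voters total):
X vs V: X wins 24–9.
X vs W: W wins 21–12.
X vs Y: Y wins 18–15.
X vs P: X wins 26–7.
X vs T: T wins 18–15.
V vs W: V wins 18–15.
V vs Y: V wins 21–12.
V vs P: V wins 21–12.
V vs T: V wins 21–12.
W vs Y: Y wins 24–9.
W vs P: W wins 33–0.
W vs T: W wins 27–6.
Y vs P: Y wins 33–0.
Y vs T: Y wins 27–6.
P vs T: T wins 33–0.
No candidate beats all others: X beats V beats W beats X, a majority cycle.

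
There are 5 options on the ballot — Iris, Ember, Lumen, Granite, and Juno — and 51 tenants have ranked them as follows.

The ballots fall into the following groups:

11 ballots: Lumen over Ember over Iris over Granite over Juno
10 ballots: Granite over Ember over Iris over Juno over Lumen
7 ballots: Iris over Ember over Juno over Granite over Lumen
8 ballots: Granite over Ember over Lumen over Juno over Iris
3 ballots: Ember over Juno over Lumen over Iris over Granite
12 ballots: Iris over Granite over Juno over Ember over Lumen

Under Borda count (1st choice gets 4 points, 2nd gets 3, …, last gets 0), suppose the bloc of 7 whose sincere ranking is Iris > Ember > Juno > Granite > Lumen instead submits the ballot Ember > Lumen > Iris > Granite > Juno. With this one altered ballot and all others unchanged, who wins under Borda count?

Borda totals with the altered ballot: Iris 107, Ember 139, Lumen 87, Granite 126, Juno 51.
The winner is unchanged: still Ember.

Ember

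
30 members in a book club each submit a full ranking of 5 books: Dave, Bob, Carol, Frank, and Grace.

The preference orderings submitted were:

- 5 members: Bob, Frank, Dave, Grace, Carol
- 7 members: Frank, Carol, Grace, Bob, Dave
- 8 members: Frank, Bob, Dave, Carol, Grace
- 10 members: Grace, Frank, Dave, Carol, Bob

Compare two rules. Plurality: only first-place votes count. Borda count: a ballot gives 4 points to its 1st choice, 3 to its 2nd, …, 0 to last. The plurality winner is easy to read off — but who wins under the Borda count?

Plurality first-place counts: Dave 0, Bob 5, Carol 0, Frank 15, Grace 10 → Frank.
Borda totals: Dave 46, Bob 51, Carol 39, Frank 105, Grace 59 → Frank.

Frank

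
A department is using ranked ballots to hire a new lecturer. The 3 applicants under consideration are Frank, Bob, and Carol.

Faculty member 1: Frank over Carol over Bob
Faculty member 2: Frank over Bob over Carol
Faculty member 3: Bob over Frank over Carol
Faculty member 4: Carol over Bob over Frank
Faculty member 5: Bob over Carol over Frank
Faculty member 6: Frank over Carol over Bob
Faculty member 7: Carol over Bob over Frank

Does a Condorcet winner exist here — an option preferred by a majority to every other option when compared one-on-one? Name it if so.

Head-to-head results (7 voters total):
Frank vs Bob: Bob wins 4–3.
Frank vs Carol: Frank wins 4–3.
Bob vs Carol: Carol wins 4–3.
No candidate beats all others: Frank beats Carol beats Bob beats Frank, a majority cycle.

None — there is no Condorcet winner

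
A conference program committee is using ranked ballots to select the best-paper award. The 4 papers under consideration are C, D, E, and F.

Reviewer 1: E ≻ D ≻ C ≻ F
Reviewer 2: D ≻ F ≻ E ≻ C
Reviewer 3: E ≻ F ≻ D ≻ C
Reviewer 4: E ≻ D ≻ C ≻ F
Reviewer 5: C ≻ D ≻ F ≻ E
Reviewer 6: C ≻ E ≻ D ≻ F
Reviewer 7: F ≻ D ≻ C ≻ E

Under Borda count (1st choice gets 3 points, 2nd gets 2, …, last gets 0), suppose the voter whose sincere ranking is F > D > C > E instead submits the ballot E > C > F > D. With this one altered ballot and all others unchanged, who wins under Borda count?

Borda totals with the altered ballot: C 10, D 11, E 15, F 6.
The switch changes the winner from D to E.

E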